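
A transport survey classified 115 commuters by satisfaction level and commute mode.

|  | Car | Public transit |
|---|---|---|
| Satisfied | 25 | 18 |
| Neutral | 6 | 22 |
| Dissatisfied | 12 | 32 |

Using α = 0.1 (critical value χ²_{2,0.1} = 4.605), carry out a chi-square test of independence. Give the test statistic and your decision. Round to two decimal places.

12.88; reject H₀

Row totals: 43, 28, 44. Column totals: 43, 72. Grand total N = 115.
Expected counts (row total × column total / N):
  Satisfied, Car: 43×43/115 = 16.078
  Satisfied, Public transit: 43×72/115 = 26.922
  Neutral, Car: 28×43/115 = 10.470
  Neutral, Public transit: 28×72/115 = 17.530
  Dissatisfied, Car: 44×43/115 = 16.452
  Dissatisfied, Public transit: 44×72/115 = 27.548
Contributions (O − E)²/E:
  (25 − 16.078)²/16.078 = 4.9510
  (18 − 26.922)²/26.922 = 2.9568
  (6 − 10.470)²/10.470 = 1.9084
  (22 − 17.530)²/17.530 = 1.1398
  (12 − 16.452)²/16.452 = 1.2047
  (32 − 27.548)²/27.548 = 0.7195
χ² = 4.9510 + 2.9568 + 1.9084 + 1.1398 + 1.2047 + 0.7195 = 12.88
df = (3−1)(2−1) = 2. Since 12.88 > 4.605, reject the null hypothesis of independence at α = 0.1.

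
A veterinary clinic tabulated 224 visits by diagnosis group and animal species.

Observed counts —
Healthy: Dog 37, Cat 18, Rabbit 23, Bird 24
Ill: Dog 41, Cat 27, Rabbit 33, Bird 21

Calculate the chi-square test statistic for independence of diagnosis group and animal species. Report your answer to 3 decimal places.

2.223

Row totals: 102, 122. Column totals: 78, 45, 56, 45. Grand total N = 224.
Expected counts (row total × column total / N):
  Healthy, Dog: 102×78/224 = 35.5179
  Healthy, Cat: 102×45/224 = 20.4911
  Healthy, Rabbit: 102×56/224 = 25.5000
  Healthy, Bird: 102×45/224 = 20.4911
  Ill, Dog: 122×78/224 = 42.4821
  Ill, Cat: 122×45/224 = 24.5089
  Ill, Rabbit: 122×56/224 = 30.5000
  Ill, Bird: 122×45/224 = 24.5089
Contributions (O − E)²/E:
  (37 − 35.5179)²/35.5179 = 0.0618
  (18 − 20.4911)²/20.4911 = 0.3028
  (23 − 25.5000)²/25.5000 = 0.2451
  (24 − 20.4911)²/20.4911 = 0.6009
  (41 − 42.4821)²/42.4821 = 0.0517
  (27 − 24.5089)²/24.5089 = 0.2532
  (33 − 30.5000)²/30.5000 = 0.2049
  (21 − 24.5089)²/24.5089 = 0.5024
χ² = 0.0618 + 0.3028 + 0.2451 + 0.6009 + 0.0517 + 0.2532 + 0.2049 + 0.5024 = 2.223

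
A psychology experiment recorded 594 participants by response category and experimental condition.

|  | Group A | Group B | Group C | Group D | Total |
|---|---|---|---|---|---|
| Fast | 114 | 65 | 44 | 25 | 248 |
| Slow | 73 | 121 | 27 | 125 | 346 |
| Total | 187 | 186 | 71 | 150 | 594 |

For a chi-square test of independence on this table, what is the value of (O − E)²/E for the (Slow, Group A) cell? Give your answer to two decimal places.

Row total (Slow) = 346; column total (Group A) = 187; N = 594.
Expected count E = 346 × 187 / 594 = 108.926.
Contribution = (O − E)²/E = (73 − 108.926)² / 108.926 = 11.85.

11.85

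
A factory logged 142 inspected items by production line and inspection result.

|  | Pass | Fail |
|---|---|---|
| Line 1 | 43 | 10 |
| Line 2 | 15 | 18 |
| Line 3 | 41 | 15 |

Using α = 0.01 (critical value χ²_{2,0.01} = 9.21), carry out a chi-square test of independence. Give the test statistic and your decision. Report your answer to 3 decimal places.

12.797; reject H₀

Row totals: 53, 33, 56. Column totals: 99, 43. Grand total N = 142.
Expected counts (row total × column total / N):
  Line 1, Pass: 53×99/142 = 36.9507
  Line 1, Fail: 53×43/142 = 16.0493
  Line 2, Pass: 33×99/142 = 23.0070
  Line 2, Fail: 33×43/142 = 9.9930
  Line 3, Pass: 56×99/142 = 39.0423
  Line 3, Fail: 56×43/142 = 16.9577
Contributions (O − E)²/E:
  (43 − 36.9507)²/36.9507 = 0.9903
  (10 − 16.0493)²/16.0493 = 2.2801
  (15 − 23.0070)²/23.0070 = 2.7866
  (18 − 9.9930)²/9.9930 = 6.4157
  (41 − 39.0423)²/39.0423 = 0.0982
  (15 − 16.9577)²/16.9577 = 0.2260
χ² = 0.9903 + 2.2801 + 2.7866 + 6.4157 + 0.0982 + 0.2260 = 12.797
df = (3−1)(2−1) = 2. Since 12.797 > 9.21, reject the null hypothesis of independence at α = 0.01.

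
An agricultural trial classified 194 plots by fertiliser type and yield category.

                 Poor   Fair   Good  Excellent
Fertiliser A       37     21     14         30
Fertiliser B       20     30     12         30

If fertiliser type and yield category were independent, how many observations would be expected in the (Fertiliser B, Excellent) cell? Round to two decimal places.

Row total (Fertiliser B) = 92; column total (Excellent) = 60; grand total N = 194.
Expected count = (row total × column total) / N = 92 × 60 / 194 = 28.45.

28.45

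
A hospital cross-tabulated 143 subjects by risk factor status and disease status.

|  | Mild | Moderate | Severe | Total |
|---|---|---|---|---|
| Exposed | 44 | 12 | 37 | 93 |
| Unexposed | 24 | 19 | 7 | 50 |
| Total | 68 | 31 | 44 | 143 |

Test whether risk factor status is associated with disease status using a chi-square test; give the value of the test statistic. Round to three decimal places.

Grand total N = 143.
Expected counts (row total × column total / N):
  Exposed, Mild: 93×68/143 = 44.2238
  Exposed, Moderate: 93×31/143 = 20.1608
  Exposed, Severe: 93×44/143 = 28.6154
  Unexposed, Mild: 50×68/143 = 23.7762
  Unexposed, Moderate: 50×31/143 = 10.8392
  Unexposed, Severe: 50×44/143 = 15.3846
Contributions (O − E)²/E:
  (44 − 44.2238)²/44.2238 = 0.0011
  (12 − 20.1608)²/20.1608 = 3.3034
  (37 − 28.6154)²/28.6154 = 2.4568
  (24 − 23.7762)²/23.7762 = 0.0021
  (19 − 10.8392)²/10.8392 = 6.1442
  (7 − 15.3846)²/15.3846 = 4.5696
χ² = 0.0011 + 3.3034 + 2.4568 + 0.0021 + 6.1442 + 4.5696 = 16.477

16.477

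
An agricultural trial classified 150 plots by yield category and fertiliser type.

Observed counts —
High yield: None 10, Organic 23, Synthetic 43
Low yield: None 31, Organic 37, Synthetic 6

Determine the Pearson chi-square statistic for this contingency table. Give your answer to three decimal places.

Row totals: 76, 74. Column totals: 41, 60, 49. Grand total N = 150.
Expected counts (row total × column total / N):
  High yield, None: 76×41/150 = 20.7733
  High yield, Organic: 76×60/150 = 30.4000
  High yield, Synthetic: 76×49/150 = 24.8267
  Low yield, None: 74×41/150 = 20.2267
  Low yield, Organic: 74×60/150 = 29.6000
  Low yield, Synthetic: 74×49/150 = 24.1733
Contributions (O − E)²/E:
  (10 − 20.7733)²/20.7733 = 5.5872
  (23 − 30.4000)²/30.4000 = 1.8013
  (43 − 24.8267)²/24.8267 = 13.3030
  (31 − 20.2267)²/20.2267 = 5.7382
  (37 − 29.6000)²/29.6000 = 1.8500
  (6 − 24.1733)²/24.1733 = 13.6625
χ² = 5.5872 + 1.8013 + 13.3030 + 5.7382 + 1.8500 + 13.6625 = 41.942

41.942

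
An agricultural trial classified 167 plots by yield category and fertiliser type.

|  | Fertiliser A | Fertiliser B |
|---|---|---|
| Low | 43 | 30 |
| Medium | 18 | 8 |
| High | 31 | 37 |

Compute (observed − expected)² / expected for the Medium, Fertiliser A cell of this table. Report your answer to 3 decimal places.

Row total (Medium) = 26; column total (Fertiliser A) = 92; N = 167.
Expected count E = 26 × 92 / 167 = 14.3234.
Contribution = (O − E)²/E = (18 − 14.3234)² / 14.3234 = 0.944.

0.944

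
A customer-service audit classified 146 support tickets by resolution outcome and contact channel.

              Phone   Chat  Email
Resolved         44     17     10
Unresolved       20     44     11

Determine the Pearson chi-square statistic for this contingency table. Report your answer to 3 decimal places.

20.905

Row totals: 71, 75. Column totals: 64, 61, 21. Grand total N = 146.
Expected counts (row total × column total / N):
  Resolved, Phone: 71×64/146 = 31.1233
  Resolved, Chat: 71×61/146 = 29.6644
  Resolved, Email: 71×21/146 = 10.2123
  Unresolved, Phone: 75×64/146 = 32.8767
  Unresolved, Chat: 75×61/146 = 31.3356
  Unresolved, Email: 75×21/146 = 10.7877
Contributions (O − E)²/E:
  (44 − 31.1233)²/31.1233 = 5.3275
  (17 − 29.6644)²/29.6644 = 5.4067
  (10 − 10.2123)²/10.2123 = 0.0044
  (20 − 32.8767)²/32.8767 = 5.0434
  (44 − 31.3356)²/31.3356 = 5.1184
  (11 − 10.7877)²/10.7877 = 0.0042
χ² = 5.3275 + 5.4067 + 0.0044 + 5.0434 + 5.1184 + 0.0042 = 20.905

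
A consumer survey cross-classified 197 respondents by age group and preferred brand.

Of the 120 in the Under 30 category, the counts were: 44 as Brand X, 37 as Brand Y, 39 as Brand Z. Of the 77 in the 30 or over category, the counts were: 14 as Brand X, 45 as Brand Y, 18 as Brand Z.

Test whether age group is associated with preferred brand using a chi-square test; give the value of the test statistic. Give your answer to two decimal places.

15.38

Row totals: 120, 77. Column totals: 58, 82, 57. Grand total N = 197.
Expected counts (row total × column total / N):
  Under 30, Brand X: 120×58/197 = 35.330
  Under 30, Brand Y: 120×82/197 = 49.949
  Under 30, Brand Z: 120×57/197 = 34.721
  30 or over, Brand X: 77×58/197 = 22.670
  30 or over, Brand Y: 77×82/197 = 32.051
  30 or over, Brand Z: 77×57/197 = 22.279
Contributions (O − E)²/E:
  (44 − 35.330)²/35.330 = 2.1276
  (37 − 49.949)²/49.949 = 3.3570
  (39 − 34.721)²/34.721 = 0.5273
  (14 − 22.670)²/22.670 = 3.3158
  (45 − 32.051)²/32.051 = 5.2316
  (18 − 22.279)²/22.279 = 0.8218
χ² = 2.1276 + 3.3570 + 0.5273 + 3.3158 + 5.2316 + 0.8218 = 15.38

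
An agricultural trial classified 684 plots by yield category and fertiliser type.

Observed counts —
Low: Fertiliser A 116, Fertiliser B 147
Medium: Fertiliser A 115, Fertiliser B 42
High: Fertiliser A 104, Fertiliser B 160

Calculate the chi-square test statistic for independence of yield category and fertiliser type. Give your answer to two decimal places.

49.21

Row totals: 263, 157, 264. Column totals: 335, 349. Grand total N = 684.
Expected counts (row total × column total / N):
  Low, Fertiliser A: 263×335/684 = 128.8085
  Low, Fertiliser B: 263×349/684 = 134.1915
  Medium, Fertiliser A: 157×335/684 = 76.8933
  Medium, Fertiliser B: 157×349/684 = 80.1067
  High, Fertiliser A: 264×335/684 = 129.2982
  High, Fertiliser B: 264×349/684 = 134.7018
Contributions (O − E)²/E:
  (116 − 128.8085)²/128.8085 = 1.2737
  (147 − 134.1915)²/134.1915 = 1.2226
  (115 − 76.8933)²/76.8933 = 18.8849
  (42 − 80.1067)²/80.1067 = 18.1273
  (104 − 129.2982)²/129.2982 = 4.9498
  (160 − 134.7018)²/134.7018 = 4.7512
χ² = 1.2737 + 1.2226 + 18.8849 + 18.1273 + 4.9498 + 4.7512 = 49.21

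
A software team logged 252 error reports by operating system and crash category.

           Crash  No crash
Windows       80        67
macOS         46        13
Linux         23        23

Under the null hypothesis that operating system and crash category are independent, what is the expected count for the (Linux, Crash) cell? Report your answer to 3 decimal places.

27.198

Row total (Linux) = 46; column total (Crash) = 149; grand total N = 252.
Expected count = (row total × column total) / N = 46 × 149 / 252 = 27.198.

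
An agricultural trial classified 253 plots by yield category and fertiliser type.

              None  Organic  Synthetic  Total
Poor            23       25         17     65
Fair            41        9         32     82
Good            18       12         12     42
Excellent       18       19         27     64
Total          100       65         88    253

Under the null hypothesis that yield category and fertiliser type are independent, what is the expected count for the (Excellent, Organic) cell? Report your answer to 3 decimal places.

16.443

Row total (Excellent) = 64; column total (Organic) = 65; grand total N = 253.
Expected count = (row total × column total) / N = 64 × 65 / 253 = 16.443.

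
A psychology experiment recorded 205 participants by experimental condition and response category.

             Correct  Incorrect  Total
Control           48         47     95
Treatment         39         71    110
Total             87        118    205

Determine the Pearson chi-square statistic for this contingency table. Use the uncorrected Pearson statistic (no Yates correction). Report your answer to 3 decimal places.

Grand total N = 205.
Expected counts (row total × column total / N):
  Control, Correct: 95×87/205 = 40.3171
  Control, Incorrect: 95×118/205 = 54.6829
  Treatment, Correct: 110×87/205 = 46.6829
  Treatment, Incorrect: 110×118/205 = 63.3171
Contributions (O − E)²/E:
  (48 − 40.3171)²/40.3171 = 1.4641
  (47 − 54.6829)²/54.6829 = 1.0794
  (39 − 46.6829)²/46.6829 = 1.2644
  (71 − 63.3171)²/63.3171 = 0.9322
χ² = 1.4641 + 1.0794 + 1.2644 + 0.9322 = 4.740

4.740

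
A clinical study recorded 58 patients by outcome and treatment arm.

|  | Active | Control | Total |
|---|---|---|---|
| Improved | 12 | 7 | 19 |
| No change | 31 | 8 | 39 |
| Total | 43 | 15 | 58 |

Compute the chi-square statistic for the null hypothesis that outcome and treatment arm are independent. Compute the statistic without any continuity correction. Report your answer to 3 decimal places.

Grand total N = 58.
Expected counts (row total × column total / N):
  Improved, Active: 19×43/58 = 14.0862
  Improved, Control: 19×15/58 = 4.9138
  No change, Active: 39×43/58 = 28.9138
  No change, Control: 39×15/58 = 10.0862
Contributions (O − E)²/E:
  (12 − 14.0862)²/14.0862 = 0.3090
  (7 − 4.9138)²/4.9138 = 0.8857
  (31 − 28.9138)²/28.9138 = 0.1505
  (8 − 10.0862)²/10.0862 = 0.4315
χ² = 0.3090 + 0.8857 + 0.1505 + 0.4315 = 1.777

1.777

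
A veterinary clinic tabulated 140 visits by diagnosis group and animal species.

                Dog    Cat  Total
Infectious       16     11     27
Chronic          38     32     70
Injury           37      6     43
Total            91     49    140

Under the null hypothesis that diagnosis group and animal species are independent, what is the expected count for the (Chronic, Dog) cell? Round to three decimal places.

45.500

Row total (Chronic) = 70; column total (Dog) = 91; grand total N = 140.
Expected count = (row total × column total) / N = 70 × 91 / 140 = 45.500.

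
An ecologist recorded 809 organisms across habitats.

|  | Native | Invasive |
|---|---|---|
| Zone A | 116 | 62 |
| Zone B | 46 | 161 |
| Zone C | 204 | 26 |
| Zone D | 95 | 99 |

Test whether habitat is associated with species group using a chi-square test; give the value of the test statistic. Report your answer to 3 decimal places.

Row totals: 178, 207, 230, 194. Column totals: 461, 348. Grand total N = 809.
Expected counts (row total × column total / N):
  Zone A, Native: 178×461/809 = 101.43140
  Zone A, Invasive: 178×348/809 = 76.56860
  Zone B, Native: 207×461/809 = 117.95674
  Zone B, Invasive: 207×348/809 = 89.04326
  Zone C, Native: 230×461/809 = 131.06304
  Zone C, Invasive: 230×348/809 = 98.93696
  Zone D, Native: 194×461/809 = 110.54883
  Zone D, Invasive: 194×348/809 = 83.45117
Contributions (O − E)²/E:
  (116 − 101.43140)²/101.43140 = 2.0925
  (62 − 76.56860)²/76.56860 = 2.7719
  (46 − 117.95674)²/117.95674 = 43.8955
  (161 − 89.04326)²/89.04326 = 58.1490
  (204 − 131.06304)²/131.06304 = 40.5896
  (26 − 98.93696)²/98.93696 = 53.7696
  (95 − 110.54883)²/110.54883 = 2.1870
  (99 − 83.45117)²/83.45117 = 2.8971
χ² = 2.0925 + 2.7719 + 43.8955 + 58.1490 + 40.5896 + 53.7696 + 2.1870 + 2.8971 = 206.352

206.352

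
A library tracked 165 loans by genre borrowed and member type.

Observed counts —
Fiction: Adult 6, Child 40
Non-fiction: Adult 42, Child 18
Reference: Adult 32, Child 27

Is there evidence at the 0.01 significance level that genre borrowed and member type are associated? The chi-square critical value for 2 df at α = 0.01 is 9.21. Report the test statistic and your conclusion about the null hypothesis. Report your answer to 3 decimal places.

35.035; reject H₀

Row totals: 46, 60, 59. Column totals: 80, 85. Grand total N = 165.
Expected counts (row total × column total / N):
  Fiction, Adult: 46×80/165 = 22.3030
  Fiction, Child: 46×85/165 = 23.6970
  Non-fiction, Adult: 60×80/165 = 29.0909
  Non-fiction, Child: 60×85/165 = 30.9091
  Reference, Adult: 59×80/165 = 28.6061
  Reference, Child: 59×85/165 = 30.3939
Contributions (O − E)²/E:
  (6 − 22.3030)²/22.3030 = 11.9171
  (40 − 23.6970)²/23.6970 = 11.2161
  (42 − 29.0909)²/29.0909 = 5.7284
  (18 − 30.9091)²/30.9091 = 5.3914
  (32 − 28.6061)²/28.6061 = 0.4027
  (27 − 30.3939)²/30.3939 = 0.3790
χ² = 11.9171 + 11.2161 + 5.7284 + 5.3914 + 0.4027 + 0.3790 = 35.035
df = (3−1)(2−1) = 2. Since 35.035 > 9.21, reject the null hypothesis of independence at α = 0.01.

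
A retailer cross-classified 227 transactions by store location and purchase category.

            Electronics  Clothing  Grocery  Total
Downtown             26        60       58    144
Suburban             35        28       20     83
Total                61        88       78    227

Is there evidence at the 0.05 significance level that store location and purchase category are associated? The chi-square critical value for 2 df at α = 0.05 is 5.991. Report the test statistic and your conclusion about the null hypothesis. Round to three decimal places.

Grand total N = 227.
Expected counts (row total × column total / N):
  Downtown, Electronics: 144×61/227 = 38.6960
  Downtown, Clothing: 144×88/227 = 55.8238
  Downtown, Grocery: 144×78/227 = 49.4802
  Suburban, Electronics: 83×61/227 = 22.3040
  Suburban, Clothing: 83×88/227 = 32.1762
  Suburban, Grocery: 83×78/227 = 28.5198
Contributions (O − E)²/E:
  (26 − 38.6960)²/38.6960 = 4.1655
  (60 − 55.8238)²/55.8238 = 0.3124
  (58 − 49.4802)²/49.4802 = 1.4670
  (35 − 22.3040)²/22.3040 = 7.2269
  (28 − 32.1762)²/32.1762 = 0.5420
  (20 − 28.5198)²/28.5198 = 2.5451
χ² = 4.1655 + 0.3124 + 1.4670 + 7.2269 + 0.5420 + 2.5451 = 16.259
df = (2−1)(3−1) = 2. Since 16.259 > 5.991, reject the null hypothesis of independence at α = 0.05.

16.259; reject H₀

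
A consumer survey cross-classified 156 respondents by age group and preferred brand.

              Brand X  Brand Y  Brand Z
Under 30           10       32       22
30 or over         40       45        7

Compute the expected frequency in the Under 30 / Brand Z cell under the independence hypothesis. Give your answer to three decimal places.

Row total (Under 30) = 64; column total (Brand Z) = 29; grand total N = 156.
Expected count = (row total × column total) / N = 64 × 29 / 156 = 11.897.

11.897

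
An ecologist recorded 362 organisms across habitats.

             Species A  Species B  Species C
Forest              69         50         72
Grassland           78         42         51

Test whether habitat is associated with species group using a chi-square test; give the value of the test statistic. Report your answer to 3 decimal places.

3.738

Row totals: 191, 171. Column totals: 147, 92, 123. Grand total N = 362.
Expected counts (row total × column total / N):
  Forest, Species A: 191×147/362 = 77.5608
  Forest, Species B: 191×92/362 = 48.5414
  Forest, Species C: 191×123/362 = 64.8978
  Grassland, Species A: 171×147/362 = 69.4392
  Grassland, Species B: 171×92/362 = 43.4586
  Grassland, Species C: 171×123/362 = 58.1022
Contributions (O − E)²/E:
  (69 − 77.5608)²/77.5608 = 0.9449
  (50 − 48.5414)²/48.5414 = 0.0438
  (72 − 64.8978)²/64.8978 = 0.7772
  (78 − 69.4392)²/69.4392 = 1.0554
  (42 − 43.4586)²/43.4586 = 0.0490
  (51 − 58.1022)²/58.1022 = 0.8681
χ² = 0.9449 + 0.0438 + 0.7772 + 1.0554 + 0.0490 + 0.8681 = 3.738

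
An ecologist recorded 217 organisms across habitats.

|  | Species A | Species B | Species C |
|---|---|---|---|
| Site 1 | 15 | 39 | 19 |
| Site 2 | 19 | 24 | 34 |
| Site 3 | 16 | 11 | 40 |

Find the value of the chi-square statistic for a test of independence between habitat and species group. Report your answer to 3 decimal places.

Row totals: 73, 77, 67. Column totals: 50, 74, 93. Grand total N = 217.
Expected counts (row total × column total / N):
  Site 1, Species A: 73×50/217 = 16.8203
  Site 1, Species B: 73×74/217 = 24.8940
  Site 1, Species C: 73×93/217 = 31.2857
  Site 2, Species A: 77×50/217 = 17.7419
  Site 2, Species B: 77×74/217 = 26.2581
  Site 2, Species C: 77×93/217 = 33.0000
  Site 3, Species A: 67×50/217 = 15.4378
  Site 3, Species B: 67×74/217 = 22.8479
  Site 3, Species C: 67×93/217 = 28.7143
Contributions (O − E)²/E:
  (15 − 16.8203)²/16.8203 = 0.1970
  (39 − 24.8940)²/24.8940 = 7.9931
  (19 − 31.2857)²/31.2857 = 4.8245
  (19 − 17.7419)²/17.7419 = 0.0892
  (24 − 26.2581)²/26.2581 = 0.1942
  (34 − 33.0000)²/33.0000 = 0.0303
  (16 − 15.4378)²/15.4378 = 0.0205
  (11 − 22.8479)²/22.8479 = 6.1438
  (40 − 28.7143)²/28.7143 = 4.4357
χ² = 0.1970 + 7.9931 + 4.8245 + 0.0892 + 0.1942 + 0.0303 + 0.0205 + 6.1438 + 4.4357 = 23.928

23.928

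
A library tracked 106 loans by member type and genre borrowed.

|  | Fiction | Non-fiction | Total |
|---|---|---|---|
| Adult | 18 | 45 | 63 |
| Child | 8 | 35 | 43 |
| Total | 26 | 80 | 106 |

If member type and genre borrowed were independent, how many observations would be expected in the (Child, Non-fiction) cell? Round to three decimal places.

Row total (Child) = 43; column total (Non-fiction) = 80; grand total N = 106.
Expected count = (row total × column total) / N = 43 × 80 / 106 = 32.453.

32.453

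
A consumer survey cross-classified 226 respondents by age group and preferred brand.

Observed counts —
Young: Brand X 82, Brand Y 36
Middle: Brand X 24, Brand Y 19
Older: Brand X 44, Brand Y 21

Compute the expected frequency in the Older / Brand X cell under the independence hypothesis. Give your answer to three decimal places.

43.142

Row total (Older) = 65; column total (Brand X) = 150; grand total N = 226.
Expected count = (row total × column total) / N = 65 × 150 / 226 = 43.142.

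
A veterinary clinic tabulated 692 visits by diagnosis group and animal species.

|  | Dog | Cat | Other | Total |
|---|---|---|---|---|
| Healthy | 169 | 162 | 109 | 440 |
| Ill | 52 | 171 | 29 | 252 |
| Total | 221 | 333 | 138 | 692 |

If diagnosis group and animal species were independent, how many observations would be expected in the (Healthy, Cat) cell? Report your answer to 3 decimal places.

211.734

Row total (Healthy) = 440; column total (Cat) = 333; grand total N = 692.
Expected count = (row total × column total) / N = 440 × 333 / 692 = 211.734.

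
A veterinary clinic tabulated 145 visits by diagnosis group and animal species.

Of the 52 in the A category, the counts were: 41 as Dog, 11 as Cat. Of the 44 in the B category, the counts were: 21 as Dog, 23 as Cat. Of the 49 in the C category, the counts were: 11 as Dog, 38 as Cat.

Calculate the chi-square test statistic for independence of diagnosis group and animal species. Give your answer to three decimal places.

32.271

Row totals: 52, 44, 49. Column totals: 73, 72. Grand total N = 145.
Expected counts (row total × column total / N):
  A, Dog: 52×73/145 = 26.1793
  A, Cat: 52×72/145 = 25.8207
  B, Dog: 44×73/145 = 22.1517
  B, Cat: 44×72/145 = 21.8483
  C, Dog: 49×73/145 = 24.6690
  C, Cat: 49×72/145 = 24.3310
Contributions (O − E)²/E:
  (41 − 26.1793)²/26.1793 = 8.3903
  (11 − 25.8207)²/25.8207 = 8.5069
  (21 − 22.1517)²/22.1517 = 0.0599
  (23 − 21.8483)²/21.8483 = 0.0607
  (11 − 24.6690)²/24.6690 = 7.5739
  (38 − 24.3310)²/24.3310 = 7.6792
χ² = 8.3903 + 8.5069 + 0.0599 + 0.0607 + 7.5739 + 7.6792 = 32.271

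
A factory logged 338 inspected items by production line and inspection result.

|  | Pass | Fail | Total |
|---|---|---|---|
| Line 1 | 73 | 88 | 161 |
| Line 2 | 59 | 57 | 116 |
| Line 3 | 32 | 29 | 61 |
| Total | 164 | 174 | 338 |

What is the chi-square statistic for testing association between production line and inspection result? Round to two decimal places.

Grand total N = 338.
Expected counts (row total × column total / N):
  Line 1, Pass: 161×164/338 = 78.118
  Line 1, Fail: 161×174/338 = 82.882
  Line 2, Pass: 116×164/338 = 56.284
  Line 2, Fail: 116×174/338 = 59.716
  Line 3, Pass: 61×164/338 = 29.598
  Line 3, Fail: 61×174/338 = 31.402
Contributions (O − E)²/E:
  (73 − 78.118)²/78.118 = 0.3353
  (88 − 82.882)²/82.882 = 0.3160
  (59 − 56.284)²/56.284 = 0.1311
  (57 − 59.716)²/59.716 = 0.1235
  (32 − 29.598)²/29.598 = 0.1949
  (29 − 31.402)²/31.402 = 0.1837
χ² = 0.3353 + 0.3160 + 0.1311 + 0.1235 + 0.1949 + 0.1837 = 1.28

1.28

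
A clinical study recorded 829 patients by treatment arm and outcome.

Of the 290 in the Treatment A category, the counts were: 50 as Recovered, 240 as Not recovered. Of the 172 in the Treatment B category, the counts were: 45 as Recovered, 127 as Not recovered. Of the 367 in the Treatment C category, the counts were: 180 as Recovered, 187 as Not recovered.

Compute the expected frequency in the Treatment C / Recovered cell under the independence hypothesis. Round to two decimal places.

121.74

Row total (Treatment C) = 367; column total (Recovered) = 275; grand total N = 829.
Expected count = (row total × column total) / N = 367 × 275 / 829 = 121.74.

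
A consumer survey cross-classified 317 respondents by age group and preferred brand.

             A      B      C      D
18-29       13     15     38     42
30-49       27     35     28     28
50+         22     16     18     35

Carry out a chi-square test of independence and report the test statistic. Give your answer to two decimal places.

Row totals: 108, 118, 91. Column totals: 62, 66, 84, 105. Grand total N = 317.
Expected counts (row total × column total / N):
  18-29, A: 108×62/317 = 21.123
  18-29, B: 108×66/317 = 22.486
  18-29, C: 108×84/317 = 28.618
  18-29, D: 108×105/317 = 35.773
  30-49, A: 118×62/317 = 23.079
  30-49, B: 118×66/317 = 24.568
  30-49, C: 118×84/317 = 31.268
  30-49, D: 118×105/317 = 39.085
  50+, A: 91×62/317 = 17.798
  50+, B: 91×66/317 = 18.946
  50+, C: 91×84/317 = 24.114
  50+, D: 91×105/317 = 30.142
Contributions (O − E)²/E:
  (13 − 21.123)²/21.123 = 3.1238
  (15 − 22.486)²/22.486 = 2.4922
  (38 − 28.618)²/28.618 = 3.0758
  (42 − 35.773)²/35.773 = 1.0839
  (27 − 23.079)²/23.079 = 0.6662
  (35 − 24.568)²/24.568 = 4.4296
  (28 − 31.268)²/31.268 = 0.3416
  (28 − 39.085)²/39.085 = 3.1438
  (22 − 17.798)²/17.798 = 0.9921
  (16 − 18.946)²/18.946 = 0.4581
  (18 − 24.114)²/24.114 = 1.5502
  (35 − 30.142)²/30.142 = 0.7830
χ² = 3.1238 + 2.4922 + 3.0758 + 1.0839 + 0.6662 + 4.4296 + 0.3416 + 3.1438 + 0.9921 + 0.4581 + 1.5502 + 0.7830 = 22.14

22.14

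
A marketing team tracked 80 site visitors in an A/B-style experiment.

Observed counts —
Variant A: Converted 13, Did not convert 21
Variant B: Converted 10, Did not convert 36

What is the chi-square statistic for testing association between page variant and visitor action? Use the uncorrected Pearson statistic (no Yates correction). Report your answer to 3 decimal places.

Row totals: 34, 46. Column totals: 23, 57. Grand total N = 80.
Expected counts (row total × column total / N):
  Variant A, Converted: 34×23/80 = 9.7750
  Variant A, Did not convert: 34×57/80 = 24.2250
  Variant B, Converted: 46×23/80 = 13.2250
  Variant B, Did not convert: 46×57/80 = 32.7750
Contributions (O − E)²/E:
  (13 − 9.7750)²/9.7750 = 1.0640
  (21 − 24.2250)²/24.2250 = 0.4293
  (10 − 13.2250)²/13.2250 = 0.7864
  (36 − 32.7750)²/32.7750 = 0.3173
χ² = 1.0640 + 0.4293 + 0.7864 + 0.3173 = 2.597

2.597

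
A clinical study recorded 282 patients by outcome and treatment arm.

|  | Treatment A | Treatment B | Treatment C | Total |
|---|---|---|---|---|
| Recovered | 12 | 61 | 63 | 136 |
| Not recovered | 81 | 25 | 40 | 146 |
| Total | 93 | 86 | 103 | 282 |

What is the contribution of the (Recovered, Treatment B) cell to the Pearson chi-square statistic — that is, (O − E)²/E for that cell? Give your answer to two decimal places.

9.19

Row total (Recovered) = 136; column total (Treatment B) = 86; N = 282.
Expected count E = 136 × 86 / 282 = 41.4752.
Contribution = (O − E)²/E = (61 − 41.4752)² / 41.4752 = 9.19.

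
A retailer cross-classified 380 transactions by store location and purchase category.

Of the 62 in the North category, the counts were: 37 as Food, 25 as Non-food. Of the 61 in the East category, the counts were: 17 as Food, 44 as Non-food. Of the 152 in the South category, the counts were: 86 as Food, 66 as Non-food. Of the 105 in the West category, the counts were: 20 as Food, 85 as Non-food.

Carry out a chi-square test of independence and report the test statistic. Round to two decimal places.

48.89

Row totals: 62, 61, 152, 105. Column totals: 160, 220. Grand total N = 380.
Expected counts (row total × column total / N):
  North, Food: 62×160/380 = 26.105
  North, Non-food: 62×220/380 = 35.895
  East, Food: 61×160/380 = 25.684
  East, Non-food: 61×220/380 = 35.316
  South, Food: 152×160/380 = 64.000
  South, Non-food: 152×220/380 = 88.000
  West, Food: 105×160/380 = 44.211
  West, Non-food: 105×220/380 = 60.789
Contributions (O − E)²/E:
  (37 − 26.105)²/26.105 = 4.5471
  (25 − 35.895)²/35.895 = 3.3069
  (17 − 25.684)²/25.684 = 2.9361
  (44 − 35.316)²/35.316 = 2.1353
  (86 − 64.000)²/64.000 = 7.5625
  (66 − 88.000)²/88.000 = 5.5000
  (20 − 44.211)²/44.211 = 13.2585
  (85 − 60.789)²/60.789 = 9.6427
χ² = 4.5471 + 3.3069 + 2.9361 + 2.1353 + 7.5625 + 5.5000 + 13.2585 + 9.6427 = 48.89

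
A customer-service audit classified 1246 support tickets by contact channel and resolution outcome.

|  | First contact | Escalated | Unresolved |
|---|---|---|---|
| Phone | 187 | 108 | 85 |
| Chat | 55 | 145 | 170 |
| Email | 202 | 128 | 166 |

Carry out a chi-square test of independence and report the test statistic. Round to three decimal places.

Row totals: 380, 370, 496. Column totals: 444, 381, 421. Grand total N = 1246.
Expected counts (row total × column total / N):
  Phone, First contact: 380×444/1246 = 135.4093
  Phone, Escalated: 380×381/1246 = 116.1958
  Phone, Unresolved: 380×421/1246 = 128.3949
  Chat, First contact: 370×444/1246 = 131.8459
  Chat, Escalated: 370×381/1246 = 113.1380
  Chat, Unresolved: 370×421/1246 = 125.0161
  Email, First contact: 496×444/1246 = 176.7448
  Email, Escalated: 496×381/1246 = 151.6661
  Email, Unresolved: 496×421/1246 = 167.5891
Contributions (O − E)²/E:
  (187 − 135.4093)²/135.4093 = 19.6560
  (108 − 116.1958)²/116.1958 = 0.5781
  (85 − 128.3949)²/128.3949 = 14.6666
  (55 − 131.8459)²/131.8459 = 44.7894
  (145 − 113.1380)²/113.1380 = 8.9730
  (170 − 125.0161)²/125.0161 = 16.1863
  (202 − 176.7448)²/176.7448 = 3.6087
  (128 − 151.6661)²/151.6661 = 3.6929
  (166 − 167.5891)²/167.5891 = 0.0151
χ² = 19.6560 + 0.5781 + 14.6666 + 44.7894 + 8.9730 + 16.1863 + 3.6087 + 3.6929 + 0.0151 = 112.166

112.166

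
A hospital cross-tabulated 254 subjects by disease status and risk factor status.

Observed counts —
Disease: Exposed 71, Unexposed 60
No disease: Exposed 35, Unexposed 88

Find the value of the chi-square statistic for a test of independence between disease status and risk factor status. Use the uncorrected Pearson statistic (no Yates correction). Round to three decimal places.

Row totals: 131, 123. Column totals: 106, 148. Grand total N = 254.
Expected counts (row total × column total / N):
  Disease, Exposed: 131×106/254 = 54.6693
  Disease, Unexposed: 131×148/254 = 76.3307
  No disease, Exposed: 123×106/254 = 51.3307
  No disease, Unexposed: 123×148/254 = 71.6693
Contributions (O − E)²/E:
  (71 − 54.6693)²/54.6693 = 4.8783
  (60 − 76.3307)²/76.3307 = 3.4939
  (35 − 51.3307)²/51.3307 = 5.1956
  (88 − 71.6693)²/71.6693 = 3.7211
χ² = 4.8783 + 3.4939 + 5.1956 + 3.7211 = 17.289

17.289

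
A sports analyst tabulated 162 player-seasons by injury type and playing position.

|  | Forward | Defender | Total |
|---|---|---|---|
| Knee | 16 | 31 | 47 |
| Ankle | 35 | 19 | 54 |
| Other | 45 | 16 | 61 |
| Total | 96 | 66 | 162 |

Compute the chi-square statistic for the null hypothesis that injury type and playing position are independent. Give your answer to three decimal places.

18.390

Grand total N = 162.
Expected counts (row total × column total / N):
  Knee, Forward: 47×96/162 = 27.8519
  Knee, Defender: 47×66/162 = 19.1481
  Ankle, Forward: 54×96/162 = 32.0000
  Ankle, Defender: 54×66/162 = 22.0000
  Other, Forward: 61×96/162 = 36.1481
  Other, Defender: 61×66/162 = 24.8519
Contributions (O − E)²/E:
  (16 − 27.8519)²/27.8519 = 5.0434
  (31 − 19.1481)²/19.1481 = 7.3358
  (35 − 32.0000)²/32.0000 = 0.2813
  (19 − 22.0000)²/22.0000 = 0.4091
  (45 − 36.1481)²/36.1481 = 2.1676
  (16 − 24.8519)²/24.8519 = 3.1529
χ² = 5.0434 + 7.3358 + 0.2813 + 0.4091 + 2.1676 + 3.1529 = 18.390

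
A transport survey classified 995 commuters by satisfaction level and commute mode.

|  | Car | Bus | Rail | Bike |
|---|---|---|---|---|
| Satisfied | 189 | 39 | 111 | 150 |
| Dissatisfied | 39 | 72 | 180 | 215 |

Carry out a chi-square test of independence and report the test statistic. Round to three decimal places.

Row totals: 489, 506. Column totals: 228, 111, 291, 365. Grand total N = 995.
Expected counts (row total × column total / N):
  Satisfied, Car: 489×228/995 = 112.0523
  Satisfied, Bus: 489×111/995 = 54.5518
  Satisfied, Rail: 489×291/995 = 143.0141
  Satisfied, Bike: 489×365/995 = 179.3819
  Dissatisfied, Car: 506×228/995 = 115.9477
  Dissatisfied, Bus: 506×111/995 = 56.4482
  Dissatisfied, Rail: 506×291/995 = 147.9859
  Dissatisfied, Bike: 506×365/995 = 185.6181
Contributions (O − E)²/E:
  (189 − 112.0523)²/112.0523 = 52.8409
  (39 − 54.5518)²/54.5518 = 4.4336
  (111 − 143.0141)²/143.0141 = 7.1664
  (150 − 179.3819)²/179.3819 = 4.8126
  (39 − 115.9477)²/115.9477 = 51.0657
  (72 − 56.4482)²/56.4482 = 4.2846
  (180 − 147.9859)²/147.9859 = 6.9257
  (215 − 185.6181)²/185.6181 = 4.6509
χ² = 52.8409 + 4.4336 + 7.1664 + 4.8126 + 51.0657 + 4.2846 + 6.9257 + 4.6509 = 136.180

136.180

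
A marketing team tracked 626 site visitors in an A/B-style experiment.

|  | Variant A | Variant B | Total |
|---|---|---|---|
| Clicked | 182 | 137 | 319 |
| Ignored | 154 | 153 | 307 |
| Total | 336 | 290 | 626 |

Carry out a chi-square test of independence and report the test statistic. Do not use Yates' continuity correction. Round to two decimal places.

2.99

Grand total N = 626.
Expected counts (row total × column total / N):
  Clicked, Variant A: 319×336/626 = 171.220
  Clicked, Variant B: 319×290/626 = 147.780
  Ignored, Variant A: 307×336/626 = 164.780
  Ignored, Variant B: 307×290/626 = 142.220
Contributions (O − E)²/E:
  (182 − 171.220)²/171.220 = 0.6787
  (137 − 147.780)²/147.780 = 0.7864
  (154 − 164.780)²/164.780 = 0.7052
  (153 − 142.220)²/142.220 = 0.8171
χ² = 0.6787 + 0.7864 + 0.7052 + 0.8171 = 2.99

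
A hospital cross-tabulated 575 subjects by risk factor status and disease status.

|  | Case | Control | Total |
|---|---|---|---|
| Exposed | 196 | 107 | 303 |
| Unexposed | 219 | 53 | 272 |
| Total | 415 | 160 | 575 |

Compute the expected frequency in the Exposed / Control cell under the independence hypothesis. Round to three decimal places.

Row total (Exposed) = 303; column total (Control) = 160; grand total N = 575.
Expected count = (row total × column total) / N = 303 × 160 / 575 = 84.313.

84.313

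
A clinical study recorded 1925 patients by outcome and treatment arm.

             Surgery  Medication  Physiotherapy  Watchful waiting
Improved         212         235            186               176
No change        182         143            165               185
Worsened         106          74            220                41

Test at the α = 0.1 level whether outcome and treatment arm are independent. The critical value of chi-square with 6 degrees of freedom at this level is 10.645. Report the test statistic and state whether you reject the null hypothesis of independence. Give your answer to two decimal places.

143.08; reject H₀

Row totals: 809, 675, 441. Column totals: 500, 452, 571, 402. Grand total N = 1925.
Expected counts (row total × column total / N):
  Improved, Surgery: 809×500/1925 = 210.130
  Improved, Medication: 809×452/1925 = 189.957
  Improved, Physiotherapy: 809×571/1925 = 239.968
  Improved, Watchful waiting: 809×402/1925 = 168.944
  No change, Surgery: 675×500/1925 = 175.325
  No change, Medication: 675×452/1925 = 158.494
  No change, Physiotherapy: 675×571/1925 = 200.221
  No change, Watchful waiting: 675×402/1925 = 140.961
  Worsened, Surgery: 441×500/1925 = 114.545
  Worsened, Medication: 441×452/1925 = 103.549
  Worsened, Physiotherapy: 441×571/1925 = 130.811
  Worsened, Watchful waiting: 441×402/1925 = 92.095
Contributions (O − E)²/E:
  (212 − 210.130)²/210.130 = 0.0166
  (235 − 189.957)²/189.957 = 10.6807
  (186 − 239.968)²/239.968 = 12.1372
  (176 − 168.944)²/168.944 = 0.2947
  (182 − 175.325)²/175.325 = 0.2541
  (143 − 158.494)²/158.494 = 1.5147
  (165 − 200.221)²/200.221 = 6.1957
  (185 − 140.961)²/140.961 = 13.7587
  (106 − 114.545)²/114.545 = 0.6375
  (74 − 103.549)²/103.549 = 8.4322
  (220 − 130.811)²/130.811 = 60.8105
  (41 − 92.095)²/92.095 = 28.3479
χ² = 0.0166 + 10.6807 + 12.1372 + 0.2947 + 0.2541 + 1.5147 + 6.1957 + 13.7587 + 0.6375 + 8.4322 + 60.8105 + 28.3479 = 143.08
df = (3−1)(4−1) = 6. Since 143.08 > 10.645, reject the null hypothesis of independence at α = 0.1.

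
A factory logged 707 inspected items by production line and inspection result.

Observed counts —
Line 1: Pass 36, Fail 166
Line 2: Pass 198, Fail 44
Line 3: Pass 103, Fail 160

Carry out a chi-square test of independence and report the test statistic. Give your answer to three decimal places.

192.897

Row totals: 202, 242, 263. Column totals: 337, 370. Grand total N = 707.
Expected counts (row total × column total / N):
  Line 1, Pass: 202×337/707 = 96.2857
  Line 1, Fail: 202×370/707 = 105.7143
  Line 2, Pass: 242×337/707 = 115.3522
  Line 2, Fail: 242×370/707 = 126.6478
  Line 3, Pass: 263×337/707 = 125.3621
  Line 3, Fail: 263×370/707 = 137.6379
Contributions (O − E)²/E:
  (36 − 96.2857)²/96.2857 = 37.7456
  (166 − 105.7143)²/105.7143 = 34.3791
  (198 − 115.3522)²/115.3522 = 59.2157
  (44 − 126.6478)²/126.6478 = 53.9343
  (103 − 125.3621)²/125.3621 = 3.9890
  (160 − 137.6379)²/137.6379 = 3.6332
χ² = 37.7456 + 34.3791 + 59.2157 + 53.9343 + 3.9890 + 3.6332 = 192.897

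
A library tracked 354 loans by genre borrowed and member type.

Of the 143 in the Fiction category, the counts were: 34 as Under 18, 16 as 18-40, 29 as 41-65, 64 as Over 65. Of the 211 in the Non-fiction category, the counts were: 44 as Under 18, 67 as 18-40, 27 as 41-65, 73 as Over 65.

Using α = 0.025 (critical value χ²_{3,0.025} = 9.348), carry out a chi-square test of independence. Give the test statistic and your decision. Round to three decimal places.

20.995; reject H₀

Row totals: 143, 211. Column totals: 78, 83, 56, 137. Grand total N = 354.
Expected counts (row total × column total / N):
  Fiction, Under 18: 143×78/354 = 31.5085
  Fiction, 18-40: 143×83/354 = 33.5282
  Fiction, 41-65: 143×56/354 = 22.6215
  Fiction, Over 65: 143×137/354 = 55.3418
  Non-fiction, Under 18: 211×78/354 = 46.4915
  Non-fiction, 18-40: 211×83/354 = 49.4718
  Non-fiction, 41-65: 211×56/354 = 33.3785
  Non-fiction, Over 65: 211×137/354 = 81.6582
Contributions (O − E)²/E:
  (34 − 31.5085)²/31.5085 = 0.1970
  (16 − 33.5282)²/33.5282 = 9.1636
  (29 − 22.6215)²/22.6215 = 1.7985
  (64 − 55.3418)²/55.3418 = 1.3546
  (44 − 46.4915)²/46.4915 = 0.1335
  (67 − 49.4718)²/49.4718 = 6.2104
  (27 − 33.3785)²/33.3785 = 1.2189
  (73 − 81.6582)²/81.6582 = 0.9180
χ² = 0.1970 + 9.1636 + 1.7985 + 1.3546 + 0.1335 + 6.2104 + 1.2189 + 0.9180 = 20.995
df = (2−1)(4−1) = 3. Since 20.995 > 9.348, reject the null hypothesis of independence at α = 0.025.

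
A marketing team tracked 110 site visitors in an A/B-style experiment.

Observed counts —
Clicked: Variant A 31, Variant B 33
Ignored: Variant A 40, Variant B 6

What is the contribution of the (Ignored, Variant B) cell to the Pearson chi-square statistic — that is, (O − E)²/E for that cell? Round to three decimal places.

6.516

Row total (Ignored) = 46; column total (Variant B) = 39; N = 110.
Expected count E = 46 × 39 / 110 = 16.3091.
Contribution = (O − E)²/E = (6 − 16.3091)² / 16.3091 = 6.516.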